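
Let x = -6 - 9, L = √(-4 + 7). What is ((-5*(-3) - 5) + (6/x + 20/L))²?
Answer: 16912/75 + 128*√3 ≈ 447.20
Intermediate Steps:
L = √3 ≈ 1.7320
x = -15
((-5*(-3) - 5) + (6/x + 20/L))² = ((-5*(-3) - 5) + (6/(-15) + 20/(√3)))² = ((15 - 5) + (6*(-1/15) + 20*(√3/3)))² = (10 + (-⅖ + 20*√3/3))² = (48/5 + 20*√3/3)²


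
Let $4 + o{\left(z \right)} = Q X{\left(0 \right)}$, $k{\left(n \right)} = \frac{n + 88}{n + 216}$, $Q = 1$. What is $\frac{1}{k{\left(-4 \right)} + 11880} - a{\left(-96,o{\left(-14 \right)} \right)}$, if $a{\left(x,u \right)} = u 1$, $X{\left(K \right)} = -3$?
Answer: $\frac{4407680}{629661} \approx 7.0001$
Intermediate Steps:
$k{\left(n \right)} = \frac{88 + n}{216 + n}$
$o{\left(z \right)} = -7$ ($o{\left(z \right)} = -4 + 1 \left(-3\right) = -4 - 3 = -7$)
$a{\left(x,u \right)} = u$
$\frac{1}{k{\left(-4 \right)} + 11880} - a{\left(-96,o{\left(-14 \right)} \right)} = \frac{1}{\frac{88 - 4}{216 - 4} + 11880} - -7 = \frac{1}{\frac{1}{212} \cdot 84 + 11880} + 7 = \frac{1}{\frac{21}{53} + 11880} + 7 = \frac{1}{\frac{629661}{53}} + 7 = \frac{53}{629661} + 7 = \frac{4407680}{629661}$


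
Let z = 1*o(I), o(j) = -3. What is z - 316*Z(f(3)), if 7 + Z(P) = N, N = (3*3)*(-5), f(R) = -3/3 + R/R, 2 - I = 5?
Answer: 16429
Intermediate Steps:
I = -3 (I = 2 - 1*5 = 2 - 5 = -3)
f(R) = 0 (f(R) = -3*⅓ + 1 = -1 + 1 = 0)
N = -45 (N = 9*(-5) = -45)
Z(P) = -52 (Z(P) = -7 - 45 = -52)
z = -3 (z = 1*(-3) = -3)
z - 316*Z(f(3)) = -3 - 316*(-52) = -3 + 16432 = 16429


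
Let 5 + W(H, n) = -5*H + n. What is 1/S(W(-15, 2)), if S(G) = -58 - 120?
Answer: -1/178 ≈ -0.0056180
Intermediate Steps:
W(H, n) = -5 + n - 5*H (W(H, n) = -5 + (-5*H + n) = -5 + (n - 5*H) = -5 + n - 5*H)
S(G) = -178
1/S(W(-15, 2)) = 1/(-178) = -1/178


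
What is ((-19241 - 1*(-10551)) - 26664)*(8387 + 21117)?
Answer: -1043084416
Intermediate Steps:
((-19241 - 1*(-10551)) - 26664)*(8387 + 21117) = ((-19241 + 10551) - 26664)*29504 = (-8690 - 26664)*29504 = -35354*29504 = -1043084416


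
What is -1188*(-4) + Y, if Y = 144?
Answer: 4896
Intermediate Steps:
-1188*(-4) + Y = -1188*(-4) + 144 = -132*(-36) + 144 = 4752 + 144 = 4896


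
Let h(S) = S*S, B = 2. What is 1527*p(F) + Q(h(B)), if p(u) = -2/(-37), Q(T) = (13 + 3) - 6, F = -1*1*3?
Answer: 3424/37 ≈ 92.541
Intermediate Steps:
h(S) = S**2
F = -3 (F = -1*3 = -3)
Q(T) = 10 (Q(T) = 16 - 6 = 10)
p(u) = 2/37 (p(u) = -2*(-1/37) = 2/37)
1527*p(F) + Q(h(B)) = 1527*(2/37) + 10 = 3054/37 + 10 = 3424/37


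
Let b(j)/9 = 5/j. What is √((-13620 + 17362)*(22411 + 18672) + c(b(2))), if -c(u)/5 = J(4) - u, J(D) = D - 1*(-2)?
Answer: √614930674/2 ≈ 12399.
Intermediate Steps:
b(j) = 45/j (b(j) = 9*(5/j) = 45/j)
J(D) = 2 + D (J(D) = D + 2 = 2 + D)
c(u) = -30 + 5*u (c(u) = -5*((2 + 4) - u) = -5*(6 - u) = -30 + 5*u)
√((-13620 + 17362)*(22411 + 18672) + c(b(2))) = √((-13620 + 17362)*(22411 + 18672) + (-30 + 5*(45/2))) = √(3742*41083 + (-30 + 5*(45*(½)))) = √(153732586 + (-30 + 5*(45/2))) = √(153732586 + (-30 + 225/2)) = √(153732586 + 165/2) = √(307465337/2) = √614930674/2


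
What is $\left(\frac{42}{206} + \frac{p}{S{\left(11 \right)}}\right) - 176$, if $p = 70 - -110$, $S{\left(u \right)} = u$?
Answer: $- \frac{180637}{1133} \approx -159.43$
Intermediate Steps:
$p = 180$ ($p = 70 + 110 = 180$)
$\left(\frac{42}{206} + \frac{p}{S{\left(11 \right)}}\right) - 176 = \left(\frac{42}{206} + \frac{180}{11}\right) - 176 = \left(42 \cdot \frac{1}{206} + 180 \cdot \frac{1}{11}\right) - 176 = \left(\frac{21}{103} + \frac{180}{11}\right) - 176 = \frac{18771}{1133} - 176 = - \frac{180637}{1133}$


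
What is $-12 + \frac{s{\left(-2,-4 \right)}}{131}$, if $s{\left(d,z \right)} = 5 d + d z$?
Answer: $- \frac{1574}{131} \approx -12.015$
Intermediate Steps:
$-12 + \frac{s{\left(-2,-4 \right)}}{131} = -12 + \frac{\left(-2\right) \left(5 - 4\right)}{131} = -12 + \left(-2\right) 1 \cdot \frac{1}{131} = -12 - \frac{2}{131} = - \frac{1574}{131}$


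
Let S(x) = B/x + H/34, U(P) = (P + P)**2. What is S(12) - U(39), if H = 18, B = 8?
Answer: -310223/51 ≈ -6082.8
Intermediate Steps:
U(P) = 4*P**2 (U(P) = (2*P)**2 = 4*P**2)
S(x) = 9/17 + 8/x (S(x) = 8/x + 18/34 = 8/x + 18*(1/34) = 8/x + 9/17 = 9/17 + 8/x)
S(12) - U(39) = (9/17 + 8/12) - 4*39**2 = (9/17 + 8*(1/12)) - 4*1521 = (9/17 + 2/3) - 1*6084 = 61/51 - 6084 = -310223/51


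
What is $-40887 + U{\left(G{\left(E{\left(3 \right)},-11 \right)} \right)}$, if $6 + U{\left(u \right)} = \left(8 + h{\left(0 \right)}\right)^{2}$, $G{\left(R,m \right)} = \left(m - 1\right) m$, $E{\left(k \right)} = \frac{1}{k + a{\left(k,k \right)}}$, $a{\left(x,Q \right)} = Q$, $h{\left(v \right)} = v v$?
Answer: $-40829$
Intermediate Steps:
$h{\left(v \right)} = v^{2}$
$E{\left(k \right)} = \frac{1}{2 k}$ ($E{\left(k \right)} = \frac{1}{k + k} = \frac{1}{2 k}$)
$G{\left(R,m \right)} = m \left(-1 + m\right)$ ($G{\left(R,m \right)} = \left(-1 + m\right) m = m \left(-1 + m\right)$)
$U{\left(u \right)} = 58$ ($U{\left(u \right)} = -6 + \left(8 + 0^{2}\right)^{2} = -6 + \left(8 + 0\right)^{2} = -6 + 8^{2} = -6 + 64 = 58$)
$-40887 + U{\left(G{\left(E{\left(3 \right)},-11 \right)} \right)} = -40887 + 58 = -40829$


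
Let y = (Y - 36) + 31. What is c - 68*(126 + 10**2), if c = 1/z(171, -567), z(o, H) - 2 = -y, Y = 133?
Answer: -1936369/126 ≈ -15368.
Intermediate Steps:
y = 128 (y = (133 - 36) + 31 = 97 + 31 = 128)
z(o, H) = -126 (z(o, H) = 2 - 1*128 = 2 - 128 = -126)
c = -1/126 (c = 1/(-126) = -1/126 ≈ -0.0079365)
c - 68*(126 + 10**2) = -1/126 - 68*(126 + 10**2) = -1/126 - 68*(126 + 100) = -1/126 - 68*226 = -1/126 - 1*15368 = -1/126 - 15368 = -1936369/126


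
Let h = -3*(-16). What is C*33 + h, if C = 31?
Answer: 1071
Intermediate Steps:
h = 48
C*33 + h = 31*33 + 48 = 1023 + 48 = 1071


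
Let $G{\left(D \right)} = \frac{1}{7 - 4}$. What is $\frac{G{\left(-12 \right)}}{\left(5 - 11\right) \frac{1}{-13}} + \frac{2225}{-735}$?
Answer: $- \frac{2033}{882} \approx -2.305$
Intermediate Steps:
$G{\left(D \right)} = \frac{1}{3}$
$\frac{G{\left(-12 \right)}}{\left(5 - 11\right) \frac{1}{-13}} + \frac{2225}{-735} = \frac{1}{3 \frac{5 - 11}{-13}} + \frac{2225}{-735} = \frac{1}{3 \left(\left(-6\right) \left(- \frac{1}{13}\right)\right)} + 2225 \left(- \frac{1}{735}\right) = \frac{1}{3 \cdot \frac{6}{13}} - \frac{445}{147} = \frac{1}{3} \cdot \frac{13}{6} - \frac{445}{147} = \frac{13}{18} - \frac{445}{147} = - \frac{2033}{882}$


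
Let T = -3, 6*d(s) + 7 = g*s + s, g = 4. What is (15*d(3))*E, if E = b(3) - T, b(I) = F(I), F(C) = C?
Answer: 120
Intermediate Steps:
d(s) = -7/6 + 5*s/6 (d(s) = -7/6 + (4*s + s)/6 = -7/6 + (5*s)/6 = -7/6 + 5*s/6)
b(I) = I
E = 6 (E = 3 - 1*(-3) = 3 + 3 = 6)
(15*d(3))*E = (15*(-7/6 + (⅚)*3))*6 = (15*(-7/6 + 5/2))*6 = (15*(4/3))*6 = 20*6 = 120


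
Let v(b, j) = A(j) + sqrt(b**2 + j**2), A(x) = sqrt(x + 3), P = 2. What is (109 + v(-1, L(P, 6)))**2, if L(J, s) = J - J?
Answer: (110 + sqrt(3))**2 ≈ 12484.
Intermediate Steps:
L(J, s) = 0
A(x) = sqrt(3 + x)
v(b, j) = sqrt(3 + j) + sqrt(b**2 + j**2)
(109 + v(-1, L(P, 6)))**2 = (109 + (sqrt(3 + 0) + sqrt((-1)**2 + 0**2)))**2 = (109 + (sqrt(3) + sqrt(1 + 0)))**2 = (109 + (sqrt(3) + sqrt(1)))**2 = (109 + (sqrt(3) + 1))**2 = (109 + (1 + sqrt(3)))**2 = (110 + sqrt(3))**2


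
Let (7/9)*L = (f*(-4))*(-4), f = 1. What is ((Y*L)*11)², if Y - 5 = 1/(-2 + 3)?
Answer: 90326016/49 ≈ 1.8434e+6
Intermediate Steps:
L = 144/7 (L = 9*((1*(-4))*(-4))/7 = 9*(-4*(-4))/7 = (9/7)*16 = 144/7 ≈ 20.571)
Y = 6 (Y = 5 + 1/(-2 + 3) = 5 + 1/1 = 5 + 1 = 6)
((Y*L)*11)² = ((6*(144/7))*11)² = ((864/7)*11)² = (9504/7)² = 90326016/49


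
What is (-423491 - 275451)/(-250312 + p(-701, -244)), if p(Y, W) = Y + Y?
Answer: 349471/125857 ≈ 2.7767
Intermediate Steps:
p(Y, W) = 2*Y
(-423491 - 275451)/(-250312 + p(-701, -244)) = (-423491 - 275451)/(-250312 + 2*(-701)) = -698942/(-250312 - 1402) = -698942/(-251714) = -698942*(-1/251714) = 349471/125857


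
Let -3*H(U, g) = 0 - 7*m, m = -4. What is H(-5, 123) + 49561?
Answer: 148655/3 ≈ 49552.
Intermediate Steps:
H(U, g) = -28/3 (H(U, g) = -(0 - 7*(-4))/3 = -(0 + 28)/3 = -⅓*28 = -28/3)
H(-5, 123) + 49561 = -28/3 + 49561 = 148655/3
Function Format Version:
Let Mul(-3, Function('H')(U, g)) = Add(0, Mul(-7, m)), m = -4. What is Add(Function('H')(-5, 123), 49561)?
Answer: Rational(148655, 3) ≈ 49552.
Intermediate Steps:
Function('H')(U, g) = Rational(-28, 3) (Function('H')(U, g) = Mul(Rational(-1, 3), Add(0, Mul(-7, -4))) = Mul(Rational(-1, 3), Add(0, 28)) = Mul(Rational(-1, 3), 28) = Rational(-28, 3))
Add(Function('H')(-5, 123), 49561) = Add(Rational(-28, 3), 49561) = Rational(148655, 3)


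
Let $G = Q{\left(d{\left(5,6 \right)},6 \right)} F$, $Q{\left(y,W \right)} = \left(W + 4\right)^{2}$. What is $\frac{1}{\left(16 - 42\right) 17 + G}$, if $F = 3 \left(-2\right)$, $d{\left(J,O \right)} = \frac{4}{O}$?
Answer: $- \frac{1}{1042} \approx -0.00095969$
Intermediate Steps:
$Q{\left(y,W \right)} = \left(4 + W\right)^{2}$
$F = -6$
$G = -600$ ($G = \left(4 + 6\right)^{2} \left(-6\right) = 10^{2} \left(-6\right) = 100 \left(-6\right) = -600$)
$\frac{1}{\left(16 - 42\right) 17 + G} = \frac{1}{\left(16 - 42\right) 17 - 600} = \frac{1}{\left(-26\right) 17 - 600} = \frac{1}{-442 - 600} = \frac{1}{-1042} = - \frac{1}{1042}$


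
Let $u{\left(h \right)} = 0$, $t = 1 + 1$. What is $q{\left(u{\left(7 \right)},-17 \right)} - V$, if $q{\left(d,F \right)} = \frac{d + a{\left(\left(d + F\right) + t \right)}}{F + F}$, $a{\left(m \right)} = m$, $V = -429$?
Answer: $\frac{14601}{34} \approx 429.44$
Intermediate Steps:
$t = 2$
$q{\left(d,F \right)} = \frac{2 + F + 2 d}{2 F}$ ($q{\left(d,F \right)} = \frac{d + \left(\left(d + F\right) + 2\right)}{F + F} = \frac{d + \left(\left(F + d\right) + 2\right)}{2 F} = \left(d + \left(2 + F + d\right)\right) \frac{1}{2 F} = \left(2 + F + 2 d\right) \frac{1}{2 F} = \frac{2 + F + 2 d}{2 F}$)
$q{\left(u{\left(7 \right)},-17 \right)} - V = \frac{1 + 0 + \frac{1}{2} \left(-17\right)}{-17} - -429 = - \frac{1 + 0 - \frac{17}{2}}{17} + 429 = \left(- \frac{1}{17}\right) \left(- \frac{15}{2}\right) + 429 = \frac{15}{34} + 429 = \frac{14601}{34}$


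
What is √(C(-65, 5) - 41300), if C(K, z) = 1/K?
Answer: I*√174492565/65 ≈ 203.22*I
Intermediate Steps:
√(C(-65, 5) - 41300) = √(1/(-65) - 41300) = √(-1/65 - 41300) = √(-2684501/65) = I*√174492565/65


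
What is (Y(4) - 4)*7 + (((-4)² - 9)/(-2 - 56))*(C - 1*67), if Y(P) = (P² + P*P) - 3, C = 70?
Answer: 10129/58 ≈ 174.64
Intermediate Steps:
Y(P) = -3 + 2*P² (Y(P) = (P² + P²) - 3 = 2*P² - 3 = -3 + 2*P²)
(Y(4) - 4)*7 + (((-4)² - 9)/(-2 - 56))*(C - 1*67) = ((-3 + 2*4²) - 4)*7 + (((-4)² - 9)/(-2 - 56))*(70 - 1*67) = ((-3 + 2*16) - 4)*7 + ((16 - 9)/(-58))*(70 - 67) = ((-3 + 32) - 4)*7 + (7*(-1/58))*3 = (29 - 4)*7 - 7/58*3 = 25*7 - 21/58 = 175 - 21/58 = 10129/58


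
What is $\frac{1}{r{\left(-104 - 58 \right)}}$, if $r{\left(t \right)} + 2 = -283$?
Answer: $- \frac{1}{285} \approx -0.0035088$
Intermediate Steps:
$r{\left(t \right)} = -285$ ($r{\left(t \right)} = -2 - 283 = -285$)
$\frac{1}{r{\left(-104 - 58 \right)}} = \frac{1}{-285} = - \frac{1}{285}$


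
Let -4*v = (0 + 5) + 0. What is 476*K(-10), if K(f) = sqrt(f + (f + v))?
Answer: 238*I*sqrt(85) ≈ 2194.3*I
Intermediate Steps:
v = -5/4 (v = -((0 + 5) + 0)/4 = -(5 + 0)/4 = -1/4*5 = -5/4 ≈ -1.2500)
K(f) = sqrt(-5/4 + 2*f) (K(f) = sqrt(f + (f - 5/4)) = sqrt(f + (-5/4 + f)) = sqrt(-5/4 + 2*f))
476*K(-10) = 476*(sqrt(-5 + 8*(-10))/2) = 476*(sqrt(-5 - 80)/2) = 476*(sqrt(-85)/2) = 476*((I*sqrt(85))/2) = 476*(I*sqrt(85)/2) = 238*I*sqrt(85)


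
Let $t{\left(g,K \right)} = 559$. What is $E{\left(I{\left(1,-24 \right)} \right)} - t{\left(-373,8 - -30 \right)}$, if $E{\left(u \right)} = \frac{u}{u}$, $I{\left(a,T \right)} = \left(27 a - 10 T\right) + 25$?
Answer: $-558$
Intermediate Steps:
$I{\left(a,T \right)} = 25 - 10 T + 27 a$ ($I{\left(a,T \right)} = \left(- 10 T + 27 a\right) + 25 = 25 - 10 T + 27 a$)
$E{\left(u \right)} = 1$
$E{\left(I{\left(1,-24 \right)} \right)} - t{\left(-373,8 - -30 \right)} = 1 - 559 = -558$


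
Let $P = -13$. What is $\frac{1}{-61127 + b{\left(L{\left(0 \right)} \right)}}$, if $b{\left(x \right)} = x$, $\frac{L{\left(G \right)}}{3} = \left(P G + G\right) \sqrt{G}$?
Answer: $- \frac{1}{61127} \approx -1.6359 \cdot 10^{-5}$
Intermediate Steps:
$L{\left(G \right)} = - 36 G^{\frac{3}{2}}$ ($L{\left(G \right)} = 3 \left(- 13 G + G\right) \sqrt{G} = 3 - 12 G \sqrt{G} = 3 \left(- 12 G^{\frac{3}{2}}\right) = - 36 G^{\frac{3}{2}}$)
$\frac{1}{-61127 + b{\left(L{\left(0 \right)} \right)}} = \frac{1}{-61127 - 36 \cdot 0^{\frac{3}{2}}} = \frac{1}{-61127 - 0} = \frac{1}{-61127 + 0} = \frac{1}{-61127} = - \frac{1}{61127}$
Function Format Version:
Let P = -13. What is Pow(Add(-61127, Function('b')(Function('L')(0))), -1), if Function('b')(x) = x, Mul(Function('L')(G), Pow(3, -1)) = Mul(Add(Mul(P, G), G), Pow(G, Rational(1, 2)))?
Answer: Rational(-1, 61127) ≈ -1.6359e-5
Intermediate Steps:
Function('L')(G) = Mul(-36, Pow(G, Rational(3, 2))) (Function('L')(G) = Mul(3, Mul(Add(Mul(-13, G), G), Pow(G, Rational(1, 2)))) = Mul(3, Mul(Mul(-12, G), Pow(G, Rational(1, 2)))) = Mul(3, Mul(-12, Pow(G, Rational(3, 2)))) = Mul(-36, Pow(G, Rational(3, 2))))
Pow(Add(-61127, Function('b')(Function('L')(0))), -1) = Pow(Add(-61127, Mul(-36, Pow(0, Rational(3, 2)))), -1) = Pow(Add(-61127, Mul(-36, 0)), -1) = Pow(Add(-61127, 0), -1) = Pow(-61127, -1) = Rational(-1, 61127)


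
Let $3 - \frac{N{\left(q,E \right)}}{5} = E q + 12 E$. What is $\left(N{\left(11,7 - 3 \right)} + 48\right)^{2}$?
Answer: $157609$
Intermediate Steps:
$N{\left(q,E \right)} = 15 - 60 E - 5 E q$ ($N{\left(q,E \right)} = 15 - 5 \left(E q + 12 E\right) = 15 - 5 \left(12 E + E q\right) = 15 - \left(60 E + 5 E q\right) = 15 - 60 E - 5 E q$)
$\left(N{\left(11,7 - 3 \right)} + 48\right)^{2} = \left(\left(15 - 60 \left(7 - 3\right) - 5 \left(7 - 3\right) 11\right) + 48\right)^{2} = \left(\left(15 - 240 - 20 \cdot 11\right) + 48\right)^{2} = \left(\left(15 - 240 - 220\right) + 48\right)^{2} = \left(-445 + 48\right)^{2} = \left(-397\right)^{2} = 157609$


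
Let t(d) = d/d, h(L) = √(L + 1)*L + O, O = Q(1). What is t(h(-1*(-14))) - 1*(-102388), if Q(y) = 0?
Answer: 102389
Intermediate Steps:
O = 0
h(L) = L*√(1 + L) (h(L) = √(L + 1)*L + 0 = √(1 + L)*L + 0 = L*√(1 + L) + 0 = L*√(1 + L))
t(d) = 1
t(h(-1*(-14))) - 1*(-102388) = 1 - 1*(-102388) = 1 + 102388 = 102389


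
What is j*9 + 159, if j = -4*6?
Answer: -57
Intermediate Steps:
j = -24
j*9 + 159 = -24*9 + 159 = -216 + 159 = -57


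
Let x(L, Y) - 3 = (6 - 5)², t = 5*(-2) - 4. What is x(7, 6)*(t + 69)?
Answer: 220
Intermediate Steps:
t = -14 (t = -10 - 4 = -14)
x(L, Y) = 4 (x(L, Y) = 3 + (6 - 5)² = 3 + 1² = 3 + 1 = 4)
x(7, 6)*(t + 69) = 4*(-14 + 69) = 4*55 = 220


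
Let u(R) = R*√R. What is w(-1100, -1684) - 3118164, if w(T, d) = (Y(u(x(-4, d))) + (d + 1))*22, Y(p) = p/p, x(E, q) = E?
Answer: -3155168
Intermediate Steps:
u(R) = R^(3/2)
Y(p) = 1
w(T, d) = 44 + 22*d (w(T, d) = (1 + (d + 1))*22 = (1 + (1 + d))*22 = (2 + d)*22 = 44 + 22*d)
w(-1100, -1684) - 3118164 = (44 + 22*(-1684)) - 3118164 = (44 - 37048) - 3118164 = -37004 - 3118164 = -3155168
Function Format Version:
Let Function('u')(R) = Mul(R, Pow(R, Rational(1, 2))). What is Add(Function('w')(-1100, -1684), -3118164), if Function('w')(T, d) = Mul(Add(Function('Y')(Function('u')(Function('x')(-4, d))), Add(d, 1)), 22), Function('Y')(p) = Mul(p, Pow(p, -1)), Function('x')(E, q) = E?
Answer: -3155168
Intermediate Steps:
Function('u')(R) = Pow(R, Rational(3, 2))
Function('Y')(p) = 1
Function('w')(T, d) = Add(44, Mul(22, d)) (Function('w')(T, d) = Mul(Add(1, Add(d, 1)), 22) = Mul(Add(1, Add(1, d)), 22) = Mul(Add(2, d), 22) = Add(44, Mul(22, d)))
Add(Function('w')(-1100, -1684), -3118164) = Add(Add(44, Mul(22, -1684)), -3118164) = Add(Add(44, -37048), -3118164) = Add(-37004, -3118164) = -3155168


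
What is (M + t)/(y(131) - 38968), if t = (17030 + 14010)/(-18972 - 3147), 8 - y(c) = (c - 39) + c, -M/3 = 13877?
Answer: 920867129/866688777 ≈ 1.0625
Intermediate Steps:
M = -41631 (M = -3*13877 = -41631)
y(c) = 47 - 2*c (y(c) = 8 - ((c - 39) + c) = 8 - ((-39 + c) + c) = 8 - (-39 + 2*c) = 8 + (39 - 2*c) = 47 - 2*c)
t = -31040/22119 (t = 31040/(-22119) = 31040*(-1/22119) = -31040/22119 ≈ -1.4033)
(M + t)/(y(131) - 38968) = (-41631 - 31040/22119)/((47 - 2*131) - 38968) = -920867129/(22119*((47 - 262) - 38968)) = -920867129/(22119*(-215 - 38968)) = -920867129/22119/(-39183) = -920867129/22119*(-1/39183) = 920867129/866688777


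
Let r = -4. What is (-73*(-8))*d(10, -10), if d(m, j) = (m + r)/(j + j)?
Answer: -876/5 ≈ -175.20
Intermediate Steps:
d(m, j) = (-4 + m)/(2*j) (d(m, j) = (m - 4)/(j + j) = (-4 + m)/((2*j)) = (-4 + m)*(1/(2*j)) = (-4 + m)/(2*j))
(-73*(-8))*d(10, -10) = (-73*(-8))*((½)*(-4 + 10)/(-10)) = 584*((½)*(-⅒)*6) = 584*(-3/10) = -876/5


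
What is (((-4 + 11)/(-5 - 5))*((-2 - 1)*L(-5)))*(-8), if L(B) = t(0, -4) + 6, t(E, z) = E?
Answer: -504/5 ≈ -100.80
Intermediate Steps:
L(B) = 6 (L(B) = 0 + 6 = 6)
(((-4 + 11)/(-5 - 5))*((-2 - 1)*L(-5)))*(-8) = (((-4 + 11)/(-5 - 5))*((-2 - 1)*6))*(-8) = ((7/(-10))*(-3*6))*(-8) = ((7*(-⅒))*(-18))*(-8) = -7/10*(-18)*(-8) = (63/5)*(-8) = -504/5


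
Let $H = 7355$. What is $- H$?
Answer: $-7355$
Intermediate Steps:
$- H = \left(-1\right) 7355 = -7355$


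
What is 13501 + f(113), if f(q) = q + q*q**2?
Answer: 1456511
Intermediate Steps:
f(q) = q + q**3
13501 + f(113) = 13501 + (113 + 113**3) = 13501 + (113 + 1442897) = 13501 + 1443010 = 1456511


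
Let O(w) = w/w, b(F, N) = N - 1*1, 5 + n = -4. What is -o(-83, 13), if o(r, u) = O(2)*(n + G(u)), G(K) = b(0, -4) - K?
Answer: 27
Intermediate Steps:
n = -9 (n = -5 - 4 = -9)
b(F, N) = -1 + N (b(F, N) = N - 1 = -1 + N)
O(w) = 1
G(K) = -5 - K (G(K) = (-1 - 4) - K = -5 - K)
o(r, u) = -14 - u (o(r, u) = 1*(-9 + (-5 - u)) = 1*(-14 - u) = -14 - u)
-o(-83, 13) = -(-14 - 1*13) = -(-14 - 13) = -1*(-27) = 27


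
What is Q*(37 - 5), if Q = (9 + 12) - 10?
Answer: 352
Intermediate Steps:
Q = 11 (Q = 21 - 10 = 11)
Q*(37 - 5) = 11*(37 - 5) = 11*32 = 352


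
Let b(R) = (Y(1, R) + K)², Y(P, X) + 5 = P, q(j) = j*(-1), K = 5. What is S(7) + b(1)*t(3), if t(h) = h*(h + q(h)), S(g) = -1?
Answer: -1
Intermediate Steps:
q(j) = -j
Y(P, X) = -5 + P
b(R) = 1 (b(R) = ((-5 + 1) + 5)² = (-4 + 5)² = 1² = 1)
t(h) = 0 (t(h) = h*(h - h) = h*0 = 0)
S(7) + b(1)*t(3) = -1 + 1*0 = -1 + 0 = -1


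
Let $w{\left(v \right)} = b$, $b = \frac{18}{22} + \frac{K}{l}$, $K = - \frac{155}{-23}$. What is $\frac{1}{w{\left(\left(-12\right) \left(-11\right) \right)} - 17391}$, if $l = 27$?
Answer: $- \frac{6831}{118790627} \approx -5.7505 \cdot 10^{-5}$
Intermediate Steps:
$K = \frac{155}{23}$ ($K = \left(-155\right) \left(- \frac{1}{23}\right) = \frac{155}{23} \approx 6.7391$)
$b = \frac{7294}{6831}$ ($b = \frac{18}{22} + \frac{155}{23 \cdot 27} = 18 \cdot \frac{1}{22} + \frac{155}{23} \cdot \frac{1}{27} = \frac{9}{11} + \frac{155}{621} = \frac{7294}{6831} \approx 1.0678$)
$w{\left(v \right)} = \frac{7294}{6831}$
$\frac{1}{w{\left(\left(-12\right) \left(-11\right) \right)} - 17391} = \frac{1}{\frac{7294}{6831} - 17391} = \frac{1}{- \frac{118790627}{6831}} = - \frac{6831}{118790627}$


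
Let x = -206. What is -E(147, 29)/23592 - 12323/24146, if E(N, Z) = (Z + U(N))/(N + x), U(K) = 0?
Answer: -8576014255/16804746744 ≈ -0.51033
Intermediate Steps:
E(N, Z) = Z/(-206 + N) (E(N, Z) = (Z + 0)/(N - 206) = Z/(-206 + N))
-E(147, 29)/23592 - 12323/24146 = -29/(-206 + 147)/23592 - 12323/24146 = -29/(-59)*(1/23592) - 12323*1/24146 = -29*(-1)/59*(1/23592) - 12323/24146 = -1*(-29/59)*(1/23592) - 12323/24146 = (29/59)*(1/23592) - 12323/24146 = 29/1391928 - 12323/24146 = -8576014255/16804746744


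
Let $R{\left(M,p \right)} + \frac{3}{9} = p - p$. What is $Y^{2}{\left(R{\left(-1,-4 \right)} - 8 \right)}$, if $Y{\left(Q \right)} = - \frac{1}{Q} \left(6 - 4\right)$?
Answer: $\frac{36}{625} \approx 0.0576$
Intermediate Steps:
$R{\left(M,p \right)} = - \frac{1}{3}$ ($R{\left(M,p \right)} = - \frac{1}{3} + \left(p - p\right) = - \frac{1}{3} + 0 = - \frac{1}{3}$)
$Y{\left(Q \right)} = - \frac{2}{Q}$ ($Y{\left(Q \right)} = - \frac{1}{Q} 2 = - \frac{2}{Q}$)
$Y^{2}{\left(R{\left(-1,-4 \right)} - 8 \right)} = \left(- \frac{2}{- \frac{1}{3} - 8}\right)^{2} = \left(- \frac{2}{- \frac{25}{3}}\right)^{2} = \left(\left(-2\right) \left(- \frac{3}{25}\right)\right)^{2} = \left(\frac{6}{25}\right)^{2} = \frac{36}{625}$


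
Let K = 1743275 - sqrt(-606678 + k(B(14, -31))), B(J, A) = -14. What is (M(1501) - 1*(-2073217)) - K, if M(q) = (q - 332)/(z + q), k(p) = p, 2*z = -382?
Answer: 432225189/1310 + 2*I*sqrt(151673) ≈ 3.2994e+5 + 778.9*I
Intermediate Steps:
z = -191 (z = (1/2)*(-382) = -191)
M(q) = (-332 + q)/(-191 + q) (M(q) = (q - 332)/(-191 + q) = (-332 + q)/(-191 + q))
K = 1743275 - 2*I*sqrt(151673) (K = 1743275 - sqrt(-606678 - 14) = 1743275 - sqrt(-606692) = 1743275 - 2*I*sqrt(151673) ≈ 1.7433e+6 - 778.9*I)
(M(1501) - 1*(-2073217)) - K = ((-332 + 1501)/(-191 + 1501) - 1*(-2073217)) - (1743275 - 2*I*sqrt(151673)) = (1169/1310 + 2073217) + (-1743275 + 2*I*sqrt(151673)) = 2715915439/1310 + (-1743275 + 2*I*sqrt(151673)) = 432225189/1310 + 2*I*sqrt(151673)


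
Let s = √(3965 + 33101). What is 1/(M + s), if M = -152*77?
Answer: -5852/68473275 - √37066/136946550 ≈ -8.6870e-5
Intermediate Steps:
M = -11704
s = √37066 ≈ 192.53
1/(M + s) = 1/(-11704 + √37066)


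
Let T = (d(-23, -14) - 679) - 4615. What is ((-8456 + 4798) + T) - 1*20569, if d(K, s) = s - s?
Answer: -29521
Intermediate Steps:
d(K, s) = 0
T = -5294 (T = (0 - 679) - 4615 = -679 - 4615 = -5294)
((-8456 + 4798) + T) - 1*20569 = ((-8456 + 4798) - 5294) - 1*20569 = (-3658 - 5294) - 20569 = -8952 - 20569 = -29521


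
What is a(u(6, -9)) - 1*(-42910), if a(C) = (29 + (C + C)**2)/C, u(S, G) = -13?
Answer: 557125/13 ≈ 42856.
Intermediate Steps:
a(C) = (29 + 4*C**2)/C (a(C) = (29 + (2*C)**2)/C = (29 + 4*C**2)/C)
a(u(6, -9)) - 1*(-42910) = (4*(-13) + 29/(-13)) - 1*(-42910) = (-52 + 29*(-1/13)) + 42910 = (-52 - 29/13) + 42910 = -705/13 + 42910 = 557125/13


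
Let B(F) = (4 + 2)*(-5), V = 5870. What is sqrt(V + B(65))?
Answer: 4*sqrt(365) ≈ 76.420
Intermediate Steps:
B(F) = -30 (B(F) = 6*(-5) = -30)
sqrt(V + B(65)) = sqrt(5870 - 30) = sqrt(5840) = 4*sqrt(365)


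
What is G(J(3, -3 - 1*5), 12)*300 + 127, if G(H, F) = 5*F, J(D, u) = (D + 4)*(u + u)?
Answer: 18127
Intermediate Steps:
J(D, u) = 2*u*(4 + D) (J(D, u) = (4 + D)*(2*u) = 2*u*(4 + D))
G(J(3, -3 - 1*5), 12)*300 + 127 = (5*12)*300 + 127 = 60*300 + 127 = 18000 + 127 = 18127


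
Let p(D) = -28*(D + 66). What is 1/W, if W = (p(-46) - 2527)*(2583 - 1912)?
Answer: -1/2071377 ≈ -4.8277e-7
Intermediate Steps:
p(D) = -1848 - 28*D (p(D) = -28*(66 + D) = -1848 - 28*D)
W = -2071377 (W = ((-1848 - 28*(-46)) - 2527)*(2583 - 1912) = ((-1848 + 1288) - 2527)*671 = (-560 - 2527)*671 = -3087*671 = -2071377)
1/W = 1/(-2071377) = -1/2071377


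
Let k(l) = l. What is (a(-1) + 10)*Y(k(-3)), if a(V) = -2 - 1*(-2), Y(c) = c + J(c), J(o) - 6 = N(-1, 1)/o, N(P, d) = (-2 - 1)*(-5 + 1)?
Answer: -10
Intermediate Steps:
N(P, d) = 12 (N(P, d) = -3*(-4) = 12)
J(o) = 6 + 12/o
Y(c) = 6 + c + 12/c (Y(c) = c + (6 + 12/c) = 6 + c + 12/c)
a(V) = 0 (a(V) = -2 + 2 = 0)
(a(-1) + 10)*Y(k(-3)) = (0 + 10)*(6 - 3 + 12/(-3)) = 10*(6 - 3 + 12*(-⅓)) = 10*(6 - 3 - 4) = 10*(-1) = -10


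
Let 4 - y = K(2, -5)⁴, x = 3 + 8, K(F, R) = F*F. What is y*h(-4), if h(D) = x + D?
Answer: -1764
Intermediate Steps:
K(F, R) = F²
x = 11
y = -252 (y = 4 - (2²)⁴ = 4 - 1*4⁴ = 4 - 1*256 = 4 - 256 = -252)
h(D) = 11 + D
y*h(-4) = -252*(11 - 4) = -252*7 = -1764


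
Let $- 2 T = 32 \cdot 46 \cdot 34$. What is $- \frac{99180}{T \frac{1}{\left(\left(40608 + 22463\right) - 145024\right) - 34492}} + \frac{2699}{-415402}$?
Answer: $- \frac{599685504763747}{1299377456} \approx -4.6152 \cdot 10^{5}$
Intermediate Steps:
$T = -25024$ ($T = - \frac{32 \cdot 46 \cdot 34}{2} = - \frac{1472 \cdot 34}{2} = \left(- \frac{1}{2}\right) 50048 = -25024$)
$- \frac{99180}{T \frac{1}{\left(\left(40608 + 22463\right) - 145024\right) - 34492}} + \frac{2699}{-415402} = - \frac{99180}{\left(-25024\right) \frac{1}{\left(\left(40608 + 22463\right) - 145024\right) - 34492}} + \frac{2699}{-415402} = - \frac{99180}{\left(-25024\right) \frac{1}{\left(63071 - 145024\right) + \left(-42913 + 8421\right)}} + 2699 \left(- \frac{1}{415402}\right) = - \frac{99180}{\left(-25024\right) \frac{1}{-81953 - 34492}} - \frac{2699}{415402} = - \frac{99180}{\left(-25024\right) \frac{1}{-116445}} - \frac{2699}{415402} = - \frac{99180}{\left(-25024\right) \left(- \frac{1}{116445}\right)} - \frac{2699}{415402} = - \frac{99180}{\frac{25024}{116445}} - \frac{2699}{415402} = \left(-99180\right) \frac{116445}{25024} - \frac{2699}{415402} = - \frac{2887253775}{6256} - \frac{2699}{415402} = - \frac{599685504763747}{1299377456}$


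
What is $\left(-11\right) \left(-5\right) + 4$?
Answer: $59$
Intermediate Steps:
$\left(-11\right) \left(-5\right) + 4 = 55 + 4 = 59$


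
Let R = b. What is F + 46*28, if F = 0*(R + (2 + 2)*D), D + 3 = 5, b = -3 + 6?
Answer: 1288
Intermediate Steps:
b = 3
D = 2 (D = -3 + 5 = 2)
R = 3
F = 0 (F = 0*(3 + (2 + 2)*2) = 0*(3 + 4*2) = 0*(3 + 8) = 0*11 = 0)
F + 46*28 = 0 + 46*28 = 0 + 1288 = 1288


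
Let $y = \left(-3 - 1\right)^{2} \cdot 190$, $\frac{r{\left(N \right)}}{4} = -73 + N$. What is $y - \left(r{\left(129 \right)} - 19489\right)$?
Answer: $22305$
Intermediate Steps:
$r{\left(N \right)} = -292 + 4 N$ ($r{\left(N \right)} = 4 \left(-73 + N\right) = -292 + 4 N$)
$y = 3040$ ($y = \left(-4\right)^{2} \cdot 190 = 16 \cdot 190 = 3040$)
$y - \left(r{\left(129 \right)} - 19489\right) = 3040 - \left(\left(-292 + 4 \cdot 129\right) - 19489\right) = 3040 - \left(\left(-292 + 516\right) - 19489\right) = 3040 - \left(224 - 19489\right) = 3040 - -19265 = 3040 + 19265 = 22305$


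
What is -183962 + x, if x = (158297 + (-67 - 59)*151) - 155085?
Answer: -199776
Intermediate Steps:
x = -15814 (x = (158297 - 126*151) - 155085 = (158297 - 19026) - 155085 = 139271 - 155085 = -15814)
-183962 + x = -183962 - 15814 = -199776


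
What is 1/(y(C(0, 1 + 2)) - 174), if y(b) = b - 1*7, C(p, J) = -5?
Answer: -1/186 ≈ -0.0053763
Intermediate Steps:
y(b) = -7 + b (y(b) = b - 7 = -7 + b)
1/(y(C(0, 1 + 2)) - 174) = 1/((-7 - 5) - 174) = 1/(-12 - 174) = 1/(-186) = -1/186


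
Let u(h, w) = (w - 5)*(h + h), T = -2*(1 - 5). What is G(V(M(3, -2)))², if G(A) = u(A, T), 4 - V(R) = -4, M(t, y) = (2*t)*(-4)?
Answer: 2304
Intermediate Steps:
M(t, y) = -8*t
T = 8 (T = -2*(-4) = 8)
V(R) = 8 (V(R) = 4 - 1*(-4) = 4 + 4 = 8)
u(h, w) = 2*h*(-5 + w) (u(h, w) = (-5 + w)*(2*h) = 2*h*(-5 + w))
G(A) = 6*A (G(A) = 2*A*(-5 + 8) = 2*A*3 = 6*A)
G(V(M(3, -2)))² = (6*8)² = 48² = 2304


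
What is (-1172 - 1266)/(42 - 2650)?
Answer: 1219/1304 ≈ 0.93482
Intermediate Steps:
(-1172 - 1266)/(42 - 2650) = -2438/(-2608) = -2438*(-1/2608) = 1219/1304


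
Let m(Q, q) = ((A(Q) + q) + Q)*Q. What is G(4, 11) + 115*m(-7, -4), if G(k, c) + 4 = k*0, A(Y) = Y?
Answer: 14486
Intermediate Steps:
G(k, c) = -4 (G(k, c) = -4 + k*0 = -4 + 0 = -4)
m(Q, q) = Q*(q + 2*Q) (m(Q, q) = ((Q + q) + Q)*Q = (q + 2*Q)*Q = Q*(q + 2*Q))
G(4, 11) + 115*m(-7, -4) = -4 + 115*(-7*(-4 + 2*(-7))) = -4 + 115*(-7*(-4 - 14)) = -4 + 115*(-7*(-18)) = -4 + 115*126 = -4 + 14490 = 14486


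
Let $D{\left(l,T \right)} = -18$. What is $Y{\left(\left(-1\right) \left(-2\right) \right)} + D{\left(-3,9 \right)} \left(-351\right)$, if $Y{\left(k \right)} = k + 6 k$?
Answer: $6332$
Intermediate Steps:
$Y{\left(k \right)} = 7 k$
$Y{\left(\left(-1\right) \left(-2\right) \right)} + D{\left(-3,9 \right)} \left(-351\right) = 7 \left(\left(-1\right) \left(-2\right)\right) - -6318 = 7 \cdot 2 + 6318 = 14 + 6318 = 6332$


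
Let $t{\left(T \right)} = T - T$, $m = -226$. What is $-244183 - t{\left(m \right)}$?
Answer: $-244183$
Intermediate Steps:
$t{\left(T \right)} = 0$
$-244183 - t{\left(m \right)} = -244183 - 0 = -244183 + 0 = -244183$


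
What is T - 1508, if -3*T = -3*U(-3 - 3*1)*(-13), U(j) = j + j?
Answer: -1352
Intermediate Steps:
U(j) = 2*j
T = 156 (T = -(-6*(-3 - 3*1))*(-13)/3 = -(-6*(-3 - 3))*(-13)/3 = -(-6*(-6))*(-13)/3 = -(-3*(-12))*(-13)/3 = -12*(-13) = -1/3*(-468) = 156)
T - 1508 = 156 - 1508 = -1352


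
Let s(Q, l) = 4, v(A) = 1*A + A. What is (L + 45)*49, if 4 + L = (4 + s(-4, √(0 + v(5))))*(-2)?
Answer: 1225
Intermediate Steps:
v(A) = 2*A (v(A) = A + A = 2*A)
L = -20 (L = -4 + (4 + 4)*(-2) = -4 + 8*(-2) = -4 - 16 = -20)
(L + 45)*49 = (-20 + 45)*49 = 25*49 = 1225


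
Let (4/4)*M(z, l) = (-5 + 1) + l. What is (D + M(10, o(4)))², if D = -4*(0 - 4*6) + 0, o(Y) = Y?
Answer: 9216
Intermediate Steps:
M(z, l) = -4 + l (M(z, l) = (-5 + 1) + l = -4 + l)
D = 96 (D = -4*(0 - 24) + 0 = -4*(-24) + 0 = 96 + 0 = 96)
(D + M(10, o(4)))² = (96 + (-4 + 4))² = (96 + 0)² = 96² = 9216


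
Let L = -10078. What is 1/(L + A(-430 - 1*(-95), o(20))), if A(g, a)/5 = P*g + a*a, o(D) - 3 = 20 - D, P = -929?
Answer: 1/1546042 ≈ 6.4681e-7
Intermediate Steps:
o(D) = 23 - D (o(D) = 3 + (20 - D) = 23 - D)
A(g, a) = -4645*g + 5*a² (A(g, a) = 5*(-929*g + a*a) = 5*(-929*g + a²) = 5*(a² - 929*g) = -4645*g + 5*a²)
1/(L + A(-430 - 1*(-95), o(20))) = 1/(-10078 + (-4645*(-430 - 1*(-95)) + 5*(23 - 1*20)²)) = 1/(-10078 + (-4645*(-430 + 95) + 5*(23 - 20)²)) = 1/(-10078 + (-4645*(-335) + 5*3²)) = 1/(-10078 + (1556075 + 5*9)) = 1/(-10078 + (1556075 + 45)) = 1/(-10078 + 1556120) = 1/1546042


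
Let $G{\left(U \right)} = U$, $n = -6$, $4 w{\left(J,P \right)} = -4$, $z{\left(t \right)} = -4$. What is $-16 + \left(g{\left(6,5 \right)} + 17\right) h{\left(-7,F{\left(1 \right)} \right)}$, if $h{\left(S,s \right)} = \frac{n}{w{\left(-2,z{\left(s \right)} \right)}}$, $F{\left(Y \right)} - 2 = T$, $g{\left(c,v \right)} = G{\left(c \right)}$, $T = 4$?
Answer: $122$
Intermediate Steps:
$w{\left(J,P \right)} = -1$ ($w{\left(J,P \right)} = \frac{1}{4} \left(-4\right) = -1$)
$g{\left(c,v \right)} = c$
$F{\left(Y \right)} = 6$ ($F{\left(Y \right)} = 2 + 4 = 6$)
$h{\left(S,s \right)} = 6$ ($h{\left(S,s \right)} = - \frac{6}{-1} = \left(-6\right) \left(-1\right) = 6$)
$-16 + \left(g{\left(6,5 \right)} + 17\right) h{\left(-7,F{\left(1 \right)} \right)} = -16 + \left(6 + 17\right) 6 = -16 + 23 \cdot 6 = -16 + 138 = 122$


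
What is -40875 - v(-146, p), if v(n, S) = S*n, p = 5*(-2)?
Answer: -42335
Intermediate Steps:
p = -10
-40875 - v(-146, p) = -40875 - (-10)*(-146) = -40875 - 1*1460 = -40875 - 1460 = -42335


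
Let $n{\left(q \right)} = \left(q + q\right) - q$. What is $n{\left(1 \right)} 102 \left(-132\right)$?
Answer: $-13464$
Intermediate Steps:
$n{\left(q \right)} = q$ ($n{\left(q \right)} = 2 q - q = q$)
$n{\left(1 \right)} 102 \left(-132\right) = 1 \cdot 102 \left(-132\right) = 102 \left(-132\right) = -13464$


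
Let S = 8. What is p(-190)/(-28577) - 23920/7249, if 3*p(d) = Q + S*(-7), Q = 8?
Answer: -683445856/207154673 ≈ -3.2992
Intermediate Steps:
p(d) = -16 (p(d) = (8 + 8*(-7))/3 = (8 - 56)/3 = (⅓)*(-48) = -16)
p(-190)/(-28577) - 23920/7249 = -16/(-28577) - 23920/7249 = -16*(-1/28577) - 23920*1/7249 = 16/28577 - 23920/7249 = -683445856/207154673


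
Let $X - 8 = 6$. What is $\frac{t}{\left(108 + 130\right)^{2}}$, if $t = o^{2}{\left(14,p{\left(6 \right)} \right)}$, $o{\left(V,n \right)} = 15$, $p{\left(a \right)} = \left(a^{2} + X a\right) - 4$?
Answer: $\frac{225}{56644} \approx 0.0039722$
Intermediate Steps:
$X = 14$ ($X = 8 + 6 = 14$)
$p{\left(a \right)} = -4 + a^{2} + 14 a$ ($p{\left(a \right)} = \left(a^{2} + 14 a\right) - 4 = -4 + a^{2} + 14 a$)
$t = 225$ ($t = 15^{2} = 225$)
$\frac{t}{\left(108 + 130\right)^{2}} = \frac{225}{\left(108 + 130\right)^{2}} = \frac{225}{238^{2}} = \frac{225}{56644}$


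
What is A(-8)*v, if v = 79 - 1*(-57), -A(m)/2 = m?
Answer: 2176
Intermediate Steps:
A(m) = -2*m
v = 136 (v = 79 + 57 = 136)
A(-8)*v = -2*(-8)*136 = 16*136 = 2176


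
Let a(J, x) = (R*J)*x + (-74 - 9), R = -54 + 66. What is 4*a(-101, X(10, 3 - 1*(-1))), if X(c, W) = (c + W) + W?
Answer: -87596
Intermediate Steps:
R = 12
X(c, W) = c + 2*W (X(c, W) = (W + c) + W = c + 2*W)
a(J, x) = -83 + 12*J*x (a(J, x) = (12*J)*x + (-74 - 9) = 12*J*x - 83 = -83 + 12*J*x)
4*a(-101, X(10, 3 - 1*(-1))) = 4*(-83 + 12*(-101)*(10 + 2*(3 - 1*(-1)))) = 4*(-83 + 12*(-101)*(10 + 2*(3 + 1))) = 4*(-83 + 12*(-101)*(10 + 2*4)) = 4*(-83 + 12*(-101)*(10 + 8)) = 4*(-83 + 12*(-101)*18) = 4*(-83 - 21816) = 4*(-21899) = -87596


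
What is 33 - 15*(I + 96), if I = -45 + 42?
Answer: -1362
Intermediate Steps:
I = -3
33 - 15*(I + 96) = 33 - 15*(-3 + 96) = 33 - 15*93 = 33 - 1395 = -1362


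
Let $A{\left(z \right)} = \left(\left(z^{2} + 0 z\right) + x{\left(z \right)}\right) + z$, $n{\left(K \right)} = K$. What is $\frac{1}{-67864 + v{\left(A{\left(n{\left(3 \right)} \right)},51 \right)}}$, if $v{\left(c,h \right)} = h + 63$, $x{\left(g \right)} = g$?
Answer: $- \frac{1}{67750} \approx -1.476 \cdot 10^{-5}$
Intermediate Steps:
$A{\left(z \right)} = z^{2} + 2 z$ ($A{\left(z \right)} = \left(\left(z^{2} + 0 z\right) + z\right) + z = \left(\left(z^{2} + 0\right) + z\right) + z = \left(z^{2} + z\right) + z = \left(z + z^{2}\right) + z = z^{2} + 2 z$)
$v{\left(c,h \right)} = 63 + h$
$\frac{1}{-67864 + v{\left(A{\left(n{\left(3 \right)} \right)},51 \right)}} = \frac{1}{-67864 + \left(63 + 51\right)} = \frac{1}{-67864 + 114} = \frac{1}{-67750} = - \frac{1}{67750}$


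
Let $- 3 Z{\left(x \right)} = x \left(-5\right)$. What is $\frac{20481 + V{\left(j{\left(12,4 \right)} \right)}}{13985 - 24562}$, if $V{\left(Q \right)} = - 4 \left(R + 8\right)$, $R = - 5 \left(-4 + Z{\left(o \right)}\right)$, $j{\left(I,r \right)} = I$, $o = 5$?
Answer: $- \frac{8801}{4533} \approx -1.9415$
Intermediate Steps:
$Z{\left(x \right)} = \frac{5 x}{3}$ ($Z{\left(x \right)} = - \frac{x \left(-5\right)}{3} = - \frac{\left(-5\right) x}{3} = \frac{5 x}{3}$)
$R = - \frac{65}{3}$ ($R = - 5 \left(-4 + \frac{5}{3} \cdot 5\right) = - 5 \left(-4 + \frac{25}{3}\right) = \left(-5\right) \frac{13}{3} = - \frac{65}{3} \approx -21.667$)
$V{\left(Q \right)} = \frac{164}{3}$ ($V{\left(Q \right)} = - 4 \left(- \frac{65}{3} + 8\right) = \left(-4\right) \left(- \frac{41}{3}\right) = \frac{164}{3}$)
$\frac{20481 + V{\left(j{\left(12,4 \right)} \right)}}{13985 - 24562} = \frac{20481 + \frac{164}{3}}{13985 - 24562} = \frac{61607}{3 \left(-10577\right)} = \frac{61607}{3} \left(- \frac{1}{10577}\right) = - \frac{8801}{4533}$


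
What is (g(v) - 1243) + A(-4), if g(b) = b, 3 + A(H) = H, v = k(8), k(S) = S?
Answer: -1242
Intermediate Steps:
v = 8
A(H) = -3 + H
(g(v) - 1243) + A(-4) = (8 - 1243) + (-3 - 4) = -1235 - 7 = -1242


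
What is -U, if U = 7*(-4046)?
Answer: 28322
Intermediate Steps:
U = -28322
-U = -1*(-28322) = 28322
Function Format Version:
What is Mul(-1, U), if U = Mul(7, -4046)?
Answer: 28322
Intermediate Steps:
U = -28322
Mul(-1, U) = Mul(-1, -28322) = 28322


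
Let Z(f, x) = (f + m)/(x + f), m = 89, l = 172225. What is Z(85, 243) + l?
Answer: 28244987/164 ≈ 1.7223e+5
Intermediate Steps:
Z(f, x) = (89 + f)/(f + x) (Z(f, x) = (f + 89)/(x + f) = (89 + f)/(f + x))
Z(85, 243) + l = (89 + 85)/(85 + 243) + 172225 = 174/328 + 172225 = (1/328)*174 + 172225 = 87/164 + 172225 = 28244987/164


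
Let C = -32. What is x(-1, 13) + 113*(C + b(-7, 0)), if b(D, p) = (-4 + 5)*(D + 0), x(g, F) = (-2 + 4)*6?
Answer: -4395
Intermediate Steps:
x(g, F) = 12 (x(g, F) = 2*6 = 12)
b(D, p) = D (b(D, p) = 1*D = D)
x(-1, 13) + 113*(C + b(-7, 0)) = 12 + 113*(-32 - 7) = 12 + 113*(-39) = 12 - 4407 = -4395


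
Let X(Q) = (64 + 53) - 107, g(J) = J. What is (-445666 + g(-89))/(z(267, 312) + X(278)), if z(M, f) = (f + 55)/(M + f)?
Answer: -258092145/6157 ≈ -41919.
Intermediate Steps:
z(M, f) = (55 + f)/(M + f)
X(Q) = 10 (X(Q) = 117 - 107 = 10)
(-445666 + g(-89))/(z(267, 312) + X(278)) = (-445666 - 89)/((55 + 312)/(267 + 312) + 10) = -445755/(367/579 + 10) = -445755/6157/579 = -445755*579/6157 = -258092145/6157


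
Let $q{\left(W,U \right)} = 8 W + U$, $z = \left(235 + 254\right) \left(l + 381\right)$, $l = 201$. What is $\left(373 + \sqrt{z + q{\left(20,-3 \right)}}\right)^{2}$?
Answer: $\left(373 + \sqrt{284755}\right)^{2} \approx 8.2197 \cdot 10^{5}$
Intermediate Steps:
$z = 284598$ ($z = \left(235 + 254\right) \left(201 + 381\right) = 489 \cdot 582 = 284598$)
$q{\left(W,U \right)} = U + 8 W$
$\left(373 + \sqrt{z + q{\left(20,-3 \right)}}\right)^{2} = \left(373 + \sqrt{284598 + \left(-3 + 8 \cdot 20\right)}\right)^{2} = \left(373 + \sqrt{284598 + \left(-3 + 160\right)}\right)^{2} = \left(373 + \sqrt{284598 + 157}\right)^{2} = \left(373 + \sqrt{284755}\right)^{2}$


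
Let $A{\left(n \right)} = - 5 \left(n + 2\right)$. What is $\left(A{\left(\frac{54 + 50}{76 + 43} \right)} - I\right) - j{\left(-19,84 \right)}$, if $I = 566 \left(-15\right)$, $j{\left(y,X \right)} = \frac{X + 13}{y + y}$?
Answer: $\frac{38338343}{4522} \approx 8478.2$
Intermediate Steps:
$A{\left(n \right)} = -10 - 5 n$ ($A{\left(n \right)} = - 5 \left(2 + n\right) = -10 - 5 n$)
$j{\left(y,X \right)} = \frac{13 + X}{2 y}$
$I = -8490$
$\left(A{\left(\frac{54 + 50}{76 + 43} \right)} - I\right) - j{\left(-19,84 \right)} = \left(\left(-10 - 5 \frac{54 + 50}{76 + 43}\right) - -8490\right) - \frac{13 + 84}{2 \left(-19\right)} = \left(\left(-10 - 5 \cdot \frac{104}{119}\right) + 8490\right) - \frac{1}{2} \left(- \frac{1}{19}\right) 97 = \left(\left(-10 - 5 \cdot 104 \cdot \frac{1}{119}\right) + 8490\right) - - \frac{97}{38} = \left(\left(-10 - \frac{520}{119}\right) + 8490\right) + \frac{97}{38} = \left(- \frac{1710}{119} + 8490\right) + \frac{97}{38} = \frac{1008600}{119} + \frac{97}{38} = \frac{38338343}{4522}$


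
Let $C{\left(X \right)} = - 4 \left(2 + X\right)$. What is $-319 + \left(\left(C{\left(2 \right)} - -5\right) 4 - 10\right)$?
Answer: $-373$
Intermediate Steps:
$C{\left(X \right)} = -8 - 4 X$
$-319 + \left(\left(C{\left(2 \right)} - -5\right) 4 - 10\right) = -319 + \left(\left(\left(-8 - 8\right) - -5\right) 4 - 10\right) = -319 + \left(\left(\left(-8 - 8\right) + 5\right) 4 - 10\right) = -319 + \left(\left(-16 + 5\right) 4 - 10\right) = -319 - 54 = -373$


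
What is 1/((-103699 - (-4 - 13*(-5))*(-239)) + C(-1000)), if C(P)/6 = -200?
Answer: -1/90320 ≈ -1.1072e-5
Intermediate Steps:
C(P) = -1200 (C(P) = 6*(-200) = -1200)
1/((-103699 - (-4 - 13*(-5))*(-239)) + C(-1000)) = 1/((-103699 - (-4 - 13*(-5))*(-239)) - 1200) = 1/((-103699 - (-4 + 65)*(-239)) - 1200) = 1/((-103699 - 61*(-239)) - 1200) = 1/((-103699 - 1*(-14579)) - 1200) = 1/((-103699 + 14579) - 1200) = 1/(-89120 - 1200) = 1/(-90320) = -1/90320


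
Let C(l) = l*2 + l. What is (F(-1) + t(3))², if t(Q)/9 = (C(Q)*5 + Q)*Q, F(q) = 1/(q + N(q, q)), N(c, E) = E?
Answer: 6713281/4 ≈ 1.6783e+6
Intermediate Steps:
C(l) = 3*l (C(l) = 2*l + l = 3*l)
F(q) = 1/(2*q) (F(q) = 1/(q + q) = 1/(2*q))
t(Q) = 144*Q² (t(Q) = 9*(((3*Q)*5 + Q)*Q) = 9*((15*Q + Q)*Q) = 9*((16*Q)*Q) = 9*(16*Q²) = 144*Q²)
(F(-1) + t(3))² = ((½)/(-1) + 144*3²)² = ((½)*(-1) + 144*9)² = (-½ + 1296)² = (2591/2)² = 6713281/4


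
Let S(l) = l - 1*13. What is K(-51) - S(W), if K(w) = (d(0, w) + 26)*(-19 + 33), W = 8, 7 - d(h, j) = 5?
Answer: 397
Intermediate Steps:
d(h, j) = 2 (d(h, j) = 7 - 1*5 = 7 - 5 = 2)
K(w) = 392 (K(w) = (2 + 26)*(-19 + 33) = 28*14 = 392)
S(l) = -13 + l (S(l) = l - 13 = -13 + l)
K(-51) - S(W) = 392 - (-13 + 8) = 392 - 1*(-5) = 392 + 5 = 397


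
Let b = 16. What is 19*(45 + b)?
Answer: 1159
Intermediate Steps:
19*(45 + b) = 19*(45 + 16) = 19*61 = 1159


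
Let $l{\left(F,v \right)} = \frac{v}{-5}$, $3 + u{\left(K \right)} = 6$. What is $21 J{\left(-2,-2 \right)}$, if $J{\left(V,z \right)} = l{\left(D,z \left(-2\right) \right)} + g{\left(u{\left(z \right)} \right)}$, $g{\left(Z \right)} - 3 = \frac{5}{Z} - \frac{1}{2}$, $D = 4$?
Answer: $\frac{707}{10} \approx 70.7$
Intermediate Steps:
$u{\left(K \right)} = 3$ ($u{\left(K \right)} = -3 + 6 = 3$)
$g{\left(Z \right)} = \frac{5}{2} + \frac{5}{Z}$ ($g{\left(Z \right)} = 3 + \left(\frac{5}{Z} - \frac{1}{2}\right) = 3 - \left(\frac{1}{2} - \frac{5}{Z}\right) = \frac{5}{2} + \frac{5}{Z}$)
$l{\left(F,v \right)} = - \frac{v}{5}$ ($l{\left(F,v \right)} = v \left(- \frac{1}{5}\right) = - \frac{v}{5}$)
$J{\left(V,z \right)} = \frac{25}{6} + \frac{2 z}{5}$ ($J{\left(V,z \right)} = - \frac{z \left(-2\right)}{5} + \left(\frac{5}{2} + \frac{5}{3}\right) = - \frac{\left(-2\right) z}{5} + \left(\frac{5}{2} + 5 \cdot \frac{1}{3}\right) = \frac{2 z}{5} + \left(\frac{5}{2} + \frac{5}{3}\right) = \frac{2 z}{5} + \frac{25}{6} = \frac{25}{6} + \frac{2 z}{5}$)
$21 J{\left(-2,-2 \right)} = 21 \left(\frac{25}{6} + \frac{2}{5} \left(-2\right)\right) = 21 \left(\frac{25}{6} - \frac{4}{5}\right) = 21 \cdot \frac{101}{30} = \frac{707}{10}$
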